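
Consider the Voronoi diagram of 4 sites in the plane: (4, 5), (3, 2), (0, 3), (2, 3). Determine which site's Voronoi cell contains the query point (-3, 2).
Nearest site = (0, 3)

The Voronoi cell of site s contains exactly those query points closer to s than to any other site. Compute squared distances from q = (-3, 2) to each site:
  (0 − -3)² + (3 − 2)² = 10
  (2 − -3)² + (3 − 2)² = 26
  (3 − -3)² + (2 − 2)² = 36
  (4 − -3)² + (5 − 2)² = 58
Minimum is attained by (0, 3), so q lies in its Voronoi cell.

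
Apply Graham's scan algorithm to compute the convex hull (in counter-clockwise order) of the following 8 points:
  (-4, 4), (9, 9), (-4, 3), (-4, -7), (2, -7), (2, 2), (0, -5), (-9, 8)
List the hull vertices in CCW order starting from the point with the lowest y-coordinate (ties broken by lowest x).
Hull (CCW) = [(-4, -7), (2, -7), (9, 9), (-9, 8)]

Graham scan procedure:
  1. Find the pivot p₀ = point with lowest y (tie → lowest x): (-4, -7).
  2. Sort the remaining points by polar angle around p₀.
  3. Walk through sorted points, maintaining a stack; pop the top while the last three entries make a non-left turn (cross product ≤ 0).
  4. Final stack is the convex hull in CCW order: (-4, -7), (2, -7), (9, 9), (-9, 8).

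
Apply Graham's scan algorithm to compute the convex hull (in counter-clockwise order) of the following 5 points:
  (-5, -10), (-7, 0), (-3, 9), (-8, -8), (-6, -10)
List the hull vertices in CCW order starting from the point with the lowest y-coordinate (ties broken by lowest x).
Hull (CCW) = [(-6, -10), (-5, -10), (-3, 9), (-7, 0), (-8, -8)]

Graham scan procedure:
  1. Find the pivot p₀ = point with lowest y (tie → lowest x): (-6, -10).
  2. Sort the remaining points by polar angle around p₀.
  3. Walk through sorted points, maintaining a stack; pop the top while the last three entries make a non-left turn (cross product ≤ 0).
  4. Final stack is the convex hull in CCW order: (-6, -10), (-5, -10), (-3, 9), (-7, 0), (-8, -8).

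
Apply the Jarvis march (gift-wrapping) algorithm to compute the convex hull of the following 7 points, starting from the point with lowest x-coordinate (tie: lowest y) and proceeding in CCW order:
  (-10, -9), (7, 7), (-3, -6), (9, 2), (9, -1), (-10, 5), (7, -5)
Hull (CCW) = [(-10, -9), (7, -5), (9, -1), (9, 2), (7, 7), (-10, 5)]

Jarvis march: at each step, from the current hull vertex p, select the next vertex q as the point such that every other point lies strictly to the left of (or on) the directed line p → q. (Equivalently: for every other point r, the cross product (q − p) × (r − p) ≥ 0.)
Starting point (lowest x, tie lowest y): (-10, -9). Wrap until returning to start. Resulting hull: (-10, -9), (7, -5), (9, -1), (9, 2), (7, 7), (-10, 5).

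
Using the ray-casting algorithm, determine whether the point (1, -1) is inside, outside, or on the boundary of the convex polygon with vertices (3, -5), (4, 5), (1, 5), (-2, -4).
The point (1, -1) lies strictly inside the polygon

Cast a horizontal ray to the right from the query point and count how many polygon edges it crosses (each edge strictly once or zero times, handled with the usual half-open convention). 
Parity of crossings → odd ⇒ inside.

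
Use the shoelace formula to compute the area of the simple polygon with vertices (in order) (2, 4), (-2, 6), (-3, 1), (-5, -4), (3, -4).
Area = 105/2

Shoelace formula: Area = (1/2) |Σ_i (x_i · y_{i+1} − x_{i+1} · y_i)| (indices mod n). Compute each cross term:
  (2)(6) − (-2)(4) = 20
  (-2)(1) − (-3)(6) = 16
  (-3)(-4) − (-5)(1) = 17
  (-5)(-4) − (3)(-4) = 32
  (3)(4) − (2)(-4) = 20
Sum = 105, so (signed) Area = 105/2 = 105/2, |Area| = 105/2.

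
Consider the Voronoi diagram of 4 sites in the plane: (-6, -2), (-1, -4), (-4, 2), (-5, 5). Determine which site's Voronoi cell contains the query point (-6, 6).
Nearest site = (-5, 5)

The Voronoi cell of site s contains exactly those query points closer to s than to any other site. Compute squared distances from q = (-6, 6) to each site:
  (-5 − -6)² + (5 − 6)² = 2
  (-4 − -6)² + (2 − 6)² = 20
  (-6 − -6)² + (-2 − 6)² = 64
  (-1 − -6)² + (-4 − 6)² = 125
Minimum is attained by (-5, 5), so q lies in its Voronoi cell.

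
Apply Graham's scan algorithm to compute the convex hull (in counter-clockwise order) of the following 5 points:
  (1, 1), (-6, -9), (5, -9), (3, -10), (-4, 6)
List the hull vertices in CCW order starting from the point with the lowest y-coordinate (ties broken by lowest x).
Hull (CCW) = [(3, -10), (5, -9), (1, 1), (-4, 6), (-6, -9)]

Graham scan procedure:
  1. Find the pivot p₀ = point with lowest y (tie → lowest x): (3, -10).
  2. Sort the remaining points by polar angle around p₀.
  3. Walk through sorted points, maintaining a stack; pop the top while the last three entries make a non-left turn (cross product ≤ 0).
  4. Final stack is the convex hull in CCW order: (3, -10), (5, -9), (1, 1), (-4, 6), (-6, -9).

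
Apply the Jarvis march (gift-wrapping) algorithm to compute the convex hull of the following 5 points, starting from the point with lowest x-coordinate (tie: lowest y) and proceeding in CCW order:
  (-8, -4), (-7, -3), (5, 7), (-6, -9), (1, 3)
Hull (CCW) = [(-8, -4), (-6, -9), (5, 7), (-7, -3)]

Jarvis march: at each step, from the current hull vertex p, select the next vertex q as the point such that every other point lies strictly to the left of (or on) the directed line p → q. (Equivalently: for every other point r, the cross product (q − p) × (r − p) ≥ 0.)
Starting point (lowest x, tie lowest y): (-8, -4). Wrap until returning to start. Resulting hull: (-8, -4), (-6, -9), (5, 7), (-7, -3).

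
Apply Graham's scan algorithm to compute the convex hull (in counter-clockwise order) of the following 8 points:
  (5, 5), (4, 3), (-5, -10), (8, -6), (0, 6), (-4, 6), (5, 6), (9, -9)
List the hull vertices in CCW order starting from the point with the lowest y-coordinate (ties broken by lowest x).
Hull (CCW) = [(-5, -10), (9, -9), (5, 6), (-4, 6)]

Graham scan procedure:
  1. Find the pivot p₀ = point with lowest y (tie → lowest x): (-5, -10).
  2. Sort the remaining points by polar angle around p₀.
  3. Walk through sorted points, maintaining a stack; pop the top while the last three entries make a non-left turn (cross product ≤ 0).
  4. Final stack is the convex hull in CCW order: (-5, -10), (9, -9), (5, 6), (-4, 6).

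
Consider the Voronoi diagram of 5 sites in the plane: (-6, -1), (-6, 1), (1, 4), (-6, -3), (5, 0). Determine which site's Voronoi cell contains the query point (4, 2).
Nearest site = (5, 0)

The Voronoi cell of site s contains exactly those query points closer to s than to any other site. Compute squared distances from q = (4, 2) to each site:
  (5 − 4)² + (0 − 2)² = 5
  (1 − 4)² + (4 − 2)² = 13
  (-6 − 4)² + (1 − 2)² = 101
  (-6 − 4)² + (-1 − 2)² = 109
  (-6 − 4)² + (-3 − 2)² = 125
Minimum is attained by (5, 0), so q lies in its Voronoi cell.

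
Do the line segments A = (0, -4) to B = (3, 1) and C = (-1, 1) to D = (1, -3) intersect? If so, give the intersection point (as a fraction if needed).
Yes; intersection at (9/11, -29/11) (t = 3/11 on AB, s = 10/11 on CD)

Parametrize AB as A + t(B − A) = (0 + 3 t, -4 + 5 t) and CD as C + s(D − C) = (-1 + 2 s, 1 + -4 s). Solve the linear system for (t, s). Determinant = 22 ≠ 0, so a unique intersection of the containing lines exists. Solution: t = 3/11, s = 10/11 — both in [0, 1], so the segments cross. Intersection point: (9/11, -29/11).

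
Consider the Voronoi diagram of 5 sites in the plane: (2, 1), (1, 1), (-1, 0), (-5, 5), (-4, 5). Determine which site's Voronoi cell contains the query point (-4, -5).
Nearest site = (-1, 0)

The Voronoi cell of site s contains exactly those query points closer to s than to any other site. Compute squared distances from q = (-4, -5) to each site:
  (-1 − -4)² + (0 − -5)² = 34
  (1 − -4)² + (1 − -5)² = 61
  (2 − -4)² + (1 − -5)² = 72
  (-4 − -4)² + (5 − -5)² = 100
  (-5 − -4)² + (5 − -5)² = 101
Minimum is attained by (-1, 0), so q lies in its Voronoi cell.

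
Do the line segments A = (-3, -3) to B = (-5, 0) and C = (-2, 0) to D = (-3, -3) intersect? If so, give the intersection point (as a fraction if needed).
Yes; intersection at (-3, -3) (t = 0 on AB, s = 1 on CD)

Parametrize AB as A + t(B − A) = (-3 + -2 t, -3 + 3 t) and CD as C + s(D − C) = (-2 + -1 s, 0 + -3 s). Solve the linear system for (t, s). Determinant = -9 ≠ 0, so a unique intersection of the containing lines exists. Solution: t = 0, s = 1 — both in [0, 1], so the segments cross. Intersection point: (-3, -3).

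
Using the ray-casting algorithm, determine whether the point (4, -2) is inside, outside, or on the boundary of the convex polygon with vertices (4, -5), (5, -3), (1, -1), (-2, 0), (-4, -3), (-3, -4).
The point (4, -2) lies strictly outside the polygon

Cast a horizontal ray to the right from the query point and count how many polygon edges it crosses (each edge strictly once or zero times, handled with the usual half-open convention). 
Parity of crossings → even ⇒ outside.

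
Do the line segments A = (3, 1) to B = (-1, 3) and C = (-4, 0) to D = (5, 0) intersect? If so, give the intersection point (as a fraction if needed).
No (intersection of containing lines falls outside at least one segment)

Parametrize and solve: t = -1/2, s = 1. At least one of these is outside [0, 1], so the segments do not intersect.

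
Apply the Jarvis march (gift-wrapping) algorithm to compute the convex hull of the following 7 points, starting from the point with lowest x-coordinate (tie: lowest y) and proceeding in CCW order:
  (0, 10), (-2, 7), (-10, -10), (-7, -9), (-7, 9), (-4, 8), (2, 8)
Hull (CCW) = [(-10, -10), (-7, -9), (2, 8), (0, 10), (-7, 9)]

Jarvis march: at each step, from the current hull vertex p, select the next vertex q as the point such that every other point lies strictly to the left of (or on) the directed line p → q. (Equivalently: for every other point r, the cross product (q − p) × (r − p) ≥ 0.)
Starting point (lowest x, tie lowest y): (-10, -10). Wrap until returning to start. Resulting hull: (-10, -10), (-7, -9), (2, 8), (0, 10), (-7, 9).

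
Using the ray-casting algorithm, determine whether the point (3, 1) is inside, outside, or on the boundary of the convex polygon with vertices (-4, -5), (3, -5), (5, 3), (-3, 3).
The point (3, 1) lies strictly inside the polygon

Cast a horizontal ray to the right from the query point and count how many polygon edges it crosses (each edge strictly once or zero times, handled with the usual half-open convention). 
Parity of crossings → odd ⇒ inside.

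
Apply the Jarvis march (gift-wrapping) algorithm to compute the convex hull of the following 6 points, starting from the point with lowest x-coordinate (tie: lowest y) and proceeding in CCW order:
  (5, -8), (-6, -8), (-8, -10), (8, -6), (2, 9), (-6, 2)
Hull (CCW) = [(-8, -10), (5, -8), (8, -6), (2, 9), (-6, 2)]

Jarvis march: at each step, from the current hull vertex p, select the next vertex q as the point such that every other point lies strictly to the left of (or on) the directed line p → q. (Equivalently: for every other point r, the cross product (q − p) × (r − p) ≥ 0.)
Starting point (lowest x, tie lowest y): (-8, -10). Wrap until returning to start. Resulting hull: (-8, -10), (5, -8), (8, -6), (2, 9), (-6, 2).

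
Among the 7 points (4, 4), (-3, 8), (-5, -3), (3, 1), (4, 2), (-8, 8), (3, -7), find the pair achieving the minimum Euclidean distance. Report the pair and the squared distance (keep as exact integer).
Pair = ((3, 1), (4, 2)); squared distance = 2

Compute all C(7, 2) = 21 pairwise squared distances (x_i − x_j)² + (y_i − y_j)². The minimum is 2, attained by the pair ((3, 1), (4, 2)).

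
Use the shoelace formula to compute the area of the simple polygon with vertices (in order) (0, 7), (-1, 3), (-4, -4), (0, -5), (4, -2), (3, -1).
Area = 43

Shoelace formula: Area = (1/2) |Σ_i (x_i · y_{i+1} − x_{i+1} · y_i)| (indices mod n). Compute each cross term:
  (0)(3) − (-1)(7) = 7
  (-1)(-4) − (-4)(3) = 16
  (-4)(-5) − (0)(-4) = 20
  (0)(-2) − (4)(-5) = 20
  (4)(-1) − (3)(-2) = 2
  (3)(7) − (0)(-1) = 21
Sum = 86, so (signed) Area = 86/2 = 43, |Area| = 43.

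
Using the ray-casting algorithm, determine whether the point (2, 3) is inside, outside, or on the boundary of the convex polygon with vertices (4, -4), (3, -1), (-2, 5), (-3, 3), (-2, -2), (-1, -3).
The point (2, 3) lies strictly outside the polygon

Cast a horizontal ray to the right from the query point and count how many polygon edges it crosses (each edge strictly once or zero times, handled with the usual half-open convention). 
Parity of crossings → even ⇒ outside.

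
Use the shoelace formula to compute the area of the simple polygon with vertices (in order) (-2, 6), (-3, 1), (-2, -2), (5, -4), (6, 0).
Area = 51

Shoelace formula: Area = (1/2) |Σ_i (x_i · y_{i+1} − x_{i+1} · y_i)| (indices mod n). Compute each cross term:
  (-2)(1) − (-3)(6) = 16
  (-3)(-2) − (-2)(1) = 8
  (-2)(-4) − (5)(-2) = 18
  (5)(0) − (6)(-4) = 24
  (6)(6) − (-2)(0) = 36
Sum = 102, so (signed) Area = 102/2 = 51, |Area| = 51.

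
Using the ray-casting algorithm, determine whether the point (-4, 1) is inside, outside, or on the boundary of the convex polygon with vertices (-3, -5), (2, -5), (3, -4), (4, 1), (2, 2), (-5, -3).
The point (-4, 1) lies strictly outside the polygon

Cast a horizontal ray to the right from the query point and count how many polygon edges it crosses (each edge strictly once or zero times, handled with the usual half-open convention). 
Parity of crossings → even ⇒ outside.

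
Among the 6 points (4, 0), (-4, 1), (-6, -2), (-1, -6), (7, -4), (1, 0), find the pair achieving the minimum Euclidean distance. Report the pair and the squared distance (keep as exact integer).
Pair = ((4, 0), (1, 0)); squared distance = 9

Compute all C(6, 2) = 15 pairwise squared distances (x_i − x_j)² + (y_i − y_j)². The minimum is 9, attained by the pair ((4, 0), (1, 0)).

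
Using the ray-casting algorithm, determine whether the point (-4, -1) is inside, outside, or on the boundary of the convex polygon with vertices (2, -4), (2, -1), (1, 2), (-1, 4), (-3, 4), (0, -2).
The point (-4, -1) lies strictly outside the polygon

Cast a horizontal ray to the right from the query point and count how many polygon edges it crosses (each edge strictly once or zero times, handled with the usual half-open convention). 
Parity of crossings → even ⇒ outside.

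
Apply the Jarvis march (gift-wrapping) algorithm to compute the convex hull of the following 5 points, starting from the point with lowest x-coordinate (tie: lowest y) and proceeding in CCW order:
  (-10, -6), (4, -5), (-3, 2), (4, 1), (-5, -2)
Hull (CCW) = [(-10, -6), (4, -5), (4, 1), (-3, 2)]

Jarvis march: at each step, from the current hull vertex p, select the next vertex q as the point such that every other point lies strictly to the left of (or on) the directed line p → q. (Equivalently: for every other point r, the cross product (q − p) × (r − p) ≥ 0.)
Starting point (lowest x, tie lowest y): (-10, -6). Wrap until returning to start. Resulting hull: (-10, -6), (4, -5), (4, 1), (-3, 2).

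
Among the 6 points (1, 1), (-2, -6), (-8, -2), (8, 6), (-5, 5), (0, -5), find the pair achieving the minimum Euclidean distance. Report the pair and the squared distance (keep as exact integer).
Pair = ((-2, -6), (0, -5)); squared distance = 5

Compute all C(6, 2) = 15 pairwise squared distances (x_i − x_j)² + (y_i − y_j)². The minimum is 5, attained by the pair ((-2, -6), (0, -5)).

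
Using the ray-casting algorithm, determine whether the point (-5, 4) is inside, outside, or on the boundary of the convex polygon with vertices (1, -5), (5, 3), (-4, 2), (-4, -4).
The point (-5, 4) lies strictly outside the polygon

Cast a horizontal ray to the right from the query point and count how many polygon edges it crosses (each edge strictly once or zero times, handled with the usual half-open convention). 
Parity of crossings → even ⇒ outside.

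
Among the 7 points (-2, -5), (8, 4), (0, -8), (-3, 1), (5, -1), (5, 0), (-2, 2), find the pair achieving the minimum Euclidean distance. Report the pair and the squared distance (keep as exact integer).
Pair = ((5, -1), (5, 0)); squared distance = 1

Compute all C(7, 2) = 21 pairwise squared distances (x_i − x_j)² + (y_i − y_j)². The minimum is 1, attained by the pair ((5, -1), (5, 0)).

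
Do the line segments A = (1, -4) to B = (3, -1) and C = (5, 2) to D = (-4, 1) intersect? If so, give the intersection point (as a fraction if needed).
No (intersection of containing lines falls outside at least one segment)

Parametrize and solve: t = 2, s = 0. At least one of these is outside [0, 1], so the segments do not intersect.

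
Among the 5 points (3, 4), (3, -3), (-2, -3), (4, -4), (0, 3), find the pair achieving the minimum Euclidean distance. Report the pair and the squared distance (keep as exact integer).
Pair = ((3, -3), (4, -4)); squared distance = 2

Compute all C(5, 2) = 10 pairwise squared distances (x_i − x_j)² + (y_i − y_j)². The minimum is 2, attained by the pair ((3, -3), (4, -4)).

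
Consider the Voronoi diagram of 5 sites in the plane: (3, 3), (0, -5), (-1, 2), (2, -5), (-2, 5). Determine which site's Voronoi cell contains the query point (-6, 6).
Nearest site = (-2, 5)

The Voronoi cell of site s contains exactly those query points closer to s than to any other site. Compute squared distances from q = (-6, 6) to each site:
  (-2 − -6)² + (5 − 6)² = 17
  (-1 − -6)² + (2 − 6)² = 41
  (3 − -6)² + (3 − 6)² = 90
  (0 − -6)² + (-5 − 6)² = 157
  (2 − -6)² + (-5 − 6)² = 185
Minimum is attained by (-2, 5), so q lies in its Voronoi cell.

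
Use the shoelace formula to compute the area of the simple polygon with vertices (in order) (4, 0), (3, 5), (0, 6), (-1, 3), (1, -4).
Area = 61/2

Shoelace formula: Area = (1/2) |Σ_i (x_i · y_{i+1} − x_{i+1} · y_i)| (indices mod n). Compute each cross term:
  (4)(5) − (3)(0) = 20
  (3)(6) − (0)(5) = 18
  (0)(3) − (-1)(6) = 6
  (-1)(-4) − (1)(3) = 1
  (1)(0) − (4)(-4) = 16
Sum = 61, so (signed) Area = 61/2 = 61/2, |Area| = 61/2.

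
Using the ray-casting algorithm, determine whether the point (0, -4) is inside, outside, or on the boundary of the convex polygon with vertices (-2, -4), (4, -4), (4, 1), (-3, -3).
The point (0, -4) lies on the polygon boundary

Boundary check: the query satisfies the collinearity and bounding-box conditions for some polygon edge, so it lies exactly on the boundary.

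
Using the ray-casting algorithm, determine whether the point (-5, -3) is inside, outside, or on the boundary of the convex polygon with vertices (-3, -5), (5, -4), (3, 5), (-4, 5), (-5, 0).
The point (-5, -3) lies strictly outside the polygon

Cast a horizontal ray to the right from the query point and count how many polygon edges it crosses (each edge strictly once or zero times, handled with the usual half-open convention). 
Parity of crossings → even ⇒ outside.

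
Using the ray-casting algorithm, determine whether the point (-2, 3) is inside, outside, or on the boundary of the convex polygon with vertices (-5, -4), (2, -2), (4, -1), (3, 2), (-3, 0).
The point (-2, 3) lies strictly outside the polygon

Cast a horizontal ray to the right from the query point and count how many polygon edges it crosses (each edge strictly once or zero times, handled with the usual half-open convention). 
Parity of crossings → even ⇒ outside.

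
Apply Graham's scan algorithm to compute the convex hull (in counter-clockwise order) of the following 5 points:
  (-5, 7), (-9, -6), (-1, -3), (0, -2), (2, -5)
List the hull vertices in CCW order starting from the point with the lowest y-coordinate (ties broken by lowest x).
Hull (CCW) = [(-9, -6), (2, -5), (-5, 7)]

Graham scan procedure:
  1. Find the pivot p₀ = point with lowest y (tie → lowest x): (-9, -6).
  2. Sort the remaining points by polar angle around p₀.
  3. Walk through sorted points, maintaining a stack; pop the top while the last three entries make a non-left turn (cross product ≤ 0).
  4. Final stack is the convex hull in CCW order: (-9, -6), (2, -5), (-5, 7).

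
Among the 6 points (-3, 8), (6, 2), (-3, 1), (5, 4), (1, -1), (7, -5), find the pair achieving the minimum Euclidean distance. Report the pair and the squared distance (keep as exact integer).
Pair = ((6, 2), (5, 4)); squared distance = 5

Compute all C(6, 2) = 15 pairwise squared distances (x_i − x_j)² + (y_i − y_j)². The minimum is 5, attained by the pair ((6, 2), (5, 4)).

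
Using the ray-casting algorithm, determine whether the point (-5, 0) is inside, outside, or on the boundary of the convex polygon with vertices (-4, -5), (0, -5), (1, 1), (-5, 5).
The point (-5, 0) lies strictly outside the polygon

Cast a horizontal ray to the right from the query point and count how many polygon edges it crosses (each edge strictly once or zero times, handled with the usual half-open convention). 
Parity of crossings → even ⇒ outside.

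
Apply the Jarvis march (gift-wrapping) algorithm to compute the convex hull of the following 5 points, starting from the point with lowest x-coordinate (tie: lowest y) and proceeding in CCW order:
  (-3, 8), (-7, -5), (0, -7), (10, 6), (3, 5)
Hull (CCW) = [(-7, -5), (0, -7), (10, 6), (-3, 8)]

Jarvis march: at each step, from the current hull vertex p, select the next vertex q as the point such that every other point lies strictly to the left of (or on) the directed line p → q. (Equivalently: for every other point r, the cross product (q − p) × (r − p) ≥ 0.)
Starting point (lowest x, tie lowest y): (-7, -5). Wrap until returning to start. Resulting hull: (-7, -5), (0, -7), (10, 6), (-3, 8).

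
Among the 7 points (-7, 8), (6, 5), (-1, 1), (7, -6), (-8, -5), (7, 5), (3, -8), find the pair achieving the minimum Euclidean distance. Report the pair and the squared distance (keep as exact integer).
Pair = ((6, 5), (7, 5)); squared distance = 1

Compute all C(7, 2) = 21 pairwise squared distances (x_i − x_j)² + (y_i − y_j)². The minimum is 1, attained by the pair ((6, 5), (7, 5)).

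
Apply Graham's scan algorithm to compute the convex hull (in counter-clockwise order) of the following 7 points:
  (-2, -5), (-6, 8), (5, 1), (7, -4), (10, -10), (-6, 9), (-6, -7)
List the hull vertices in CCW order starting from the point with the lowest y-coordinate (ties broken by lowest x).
Hull (CCW) = [(10, -10), (5, 1), (-6, 9), (-6, -7)]

Graham scan procedure:
  1. Find the pivot p₀ = point with lowest y (tie → lowest x): (10, -10).
  2. Sort the remaining points by polar angle around p₀.
  3. Walk through sorted points, maintaining a stack; pop the top while the last three entries make a non-left turn (cross product ≤ 0).
  4. Final stack is the convex hull in CCW order: (10, -10), (5, 1), (-6, 9), (-6, -7).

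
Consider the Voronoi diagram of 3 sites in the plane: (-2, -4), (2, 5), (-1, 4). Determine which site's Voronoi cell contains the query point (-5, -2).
Nearest site = (-2, -4)

The Voronoi cell of site s contains exactly those query points closer to s than to any other site. Compute squared distances from q = (-5, -2) to each site:
  (-2 − -5)² + (-4 − -2)² = 13
  (-1 − -5)² + (4 − -2)² = 52
  (2 − -5)² + (5 − -2)² = 98
Minimum is attained by (-2, -4), so q lies in its Voronoi cell.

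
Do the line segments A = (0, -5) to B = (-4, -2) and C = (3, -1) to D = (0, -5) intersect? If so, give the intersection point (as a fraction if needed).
Yes; intersection at (0, -5) (t = 0 on AB, s = 1 on CD)

Parametrize AB as A + t(B − A) = (0 + -4 t, -5 + 3 t) and CD as C + s(D − C) = (3 + -3 s, -1 + -4 s). Solve the linear system for (t, s). Determinant = -25 ≠ 0, so a unique intersection of the containing lines exists. Solution: t = 0, s = 1 — both in [0, 1], so the segments cross. Intersection point: (0, -5).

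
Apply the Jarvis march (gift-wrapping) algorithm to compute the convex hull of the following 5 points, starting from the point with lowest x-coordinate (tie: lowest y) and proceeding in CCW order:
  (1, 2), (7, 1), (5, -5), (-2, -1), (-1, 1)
Hull (CCW) = [(-2, -1), (5, -5), (7, 1), (1, 2), (-1, 1)]

Jarvis march: at each step, from the current hull vertex p, select the next vertex q as the point such that every other point lies strictly to the left of (or on) the directed line p → q. (Equivalently: for every other point r, the cross product (q − p) × (r − p) ≥ 0.)
Starting point (lowest x, tie lowest y): (-2, -1). Wrap until returning to start. Resulting hull: (-2, -1), (5, -5), (7, 1), (1, 2), (-1, 1).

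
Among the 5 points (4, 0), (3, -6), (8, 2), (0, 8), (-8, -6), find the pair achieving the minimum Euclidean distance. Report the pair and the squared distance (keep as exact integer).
Pair = ((4, 0), (8, 2)); squared distance = 20

Compute all C(5, 2) = 10 pairwise squared distances (x_i − x_j)² + (y_i − y_j)². The minimum is 20, attained by the pair ((4, 0), (8, 2)).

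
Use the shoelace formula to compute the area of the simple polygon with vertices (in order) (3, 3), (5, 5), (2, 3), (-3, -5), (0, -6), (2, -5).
Area = 55/2

Shoelace formula: Area = (1/2) |Σ_i (x_i · y_{i+1} − x_{i+1} · y_i)| (indices mod n). Compute each cross term:
  (3)(5) − (5)(3) = 0
  (5)(3) − (2)(5) = 5
  (2)(-5) − (-3)(3) = -1
  (-3)(-6) − (0)(-5) = 18
  (0)(-5) − (2)(-6) = 12
  (2)(3) − (3)(-5) = 21
Sum = 55, so (signed) Area = 55/2 = 55/2, |Area| = 55/2.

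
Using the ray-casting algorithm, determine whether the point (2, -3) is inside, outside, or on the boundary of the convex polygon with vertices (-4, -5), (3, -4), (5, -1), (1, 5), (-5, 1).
The point (2, -3) lies strictly inside the polygon

Cast a horizontal ray to the right from the query point and count how many polygon edges it crosses (each edge strictly once or zero times, handled with the usual half-open convention). 
Parity of crossings → odd ⇒ inside.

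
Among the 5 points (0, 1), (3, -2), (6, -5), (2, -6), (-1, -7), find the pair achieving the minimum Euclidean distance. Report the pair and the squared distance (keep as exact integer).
Pair = ((2, -6), (-1, -7)); squared distance = 10

Compute all C(5, 2) = 10 pairwise squared distances (x_i − x_j)² + (y_i − y_j)². The minimum is 10, attained by the pair ((2, -6), (-1, -7)).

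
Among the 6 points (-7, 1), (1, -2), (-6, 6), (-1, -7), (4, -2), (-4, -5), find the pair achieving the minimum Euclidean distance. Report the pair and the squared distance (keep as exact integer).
Pair = ((1, -2), (4, -2)); squared distance = 9

Compute all C(6, 2) = 15 pairwise squared distances (x_i − x_j)² + (y_i − y_j)². The minimum is 9, attained by the pair ((1, -2), (4, -2)).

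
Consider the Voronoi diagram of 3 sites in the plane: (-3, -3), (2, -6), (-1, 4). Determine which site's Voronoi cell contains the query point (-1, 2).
Nearest site = (-1, 4)

The Voronoi cell of site s contains exactly those query points closer to s than to any other site. Compute squared distances from q = (-1, 2) to each site:
  (-1 − -1)² + (4 − 2)² = 4
  (-3 − -1)² + (-3 − 2)² = 29
  (2 − -1)² + (-6 − 2)² = 73
Minimum is attained by (-1, 4), so q lies in its Voronoi cell.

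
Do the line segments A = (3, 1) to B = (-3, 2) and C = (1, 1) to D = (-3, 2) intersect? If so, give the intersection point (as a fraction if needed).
Yes; intersection at (-3, 2) (t = 1 on AB, s = 1 on CD)

Parametrize AB as A + t(B − A) = (3 + -6 t, 1 + 1 t) and CD as C + s(D − C) = (1 + -4 s, 1 + 1 s). Solve the linear system for (t, s). Determinant = 2 ≠ 0, so a unique intersection of the containing lines exists. Solution: t = 1, s = 1 — both in [0, 1], so the segments cross. Intersection point: (-3, 2).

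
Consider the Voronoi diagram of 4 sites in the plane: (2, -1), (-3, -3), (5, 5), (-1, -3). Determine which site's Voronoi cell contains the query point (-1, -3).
Nearest site = (-1, -3)

The Voronoi cell of site s contains exactly those query points closer to s than to any other site. Compute squared distances from q = (-1, -3) to each site:
  (-1 − -1)² + (-3 − -3)² = 0
  (-3 − -1)² + (-3 − -3)² = 4
  (2 − -1)² + (-1 − -3)² = 13
  (5 − -1)² + (5 − -3)² = 100
Minimum is attained by (-1, -3), so q lies in its Voronoi cell.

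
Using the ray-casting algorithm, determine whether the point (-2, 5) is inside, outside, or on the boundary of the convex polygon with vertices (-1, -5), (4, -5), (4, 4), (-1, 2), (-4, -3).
The point (-2, 5) lies strictly outside the polygon

Cast a horizontal ray to the right from the query point and count how many polygon edges it crosses (each edge strictly once or zero times, handled with the usual half-open convention). 
Parity of crossings → even ⇒ outside.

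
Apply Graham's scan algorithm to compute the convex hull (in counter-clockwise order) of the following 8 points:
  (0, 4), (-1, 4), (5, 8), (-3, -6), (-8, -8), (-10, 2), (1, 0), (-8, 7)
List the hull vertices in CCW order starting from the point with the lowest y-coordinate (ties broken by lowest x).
Hull (CCW) = [(-8, -8), (-3, -6), (1, 0), (5, 8), (-8, 7), (-10, 2)]

Graham scan procedure:
  1. Find the pivot p₀ = point with lowest y (tie → lowest x): (-8, -8).
  2. Sort the remaining points by polar angle around p₀.
  3. Walk through sorted points, maintaining a stack; pop the top while the last three entries make a non-left turn (cross product ≤ 0).
  4. Final stack is the convex hull in CCW order: (-8, -8), (-3, -6), (1, 0), (5, 8), (-8, 7), (-10, 2).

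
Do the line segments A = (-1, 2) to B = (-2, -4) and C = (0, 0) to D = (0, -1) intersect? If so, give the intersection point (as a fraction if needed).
No (intersection of containing lines falls outside at least one segment)

Parametrize and solve: t = -1, s = -8. At least one of these is outside [0, 1], so the segments do not intersect.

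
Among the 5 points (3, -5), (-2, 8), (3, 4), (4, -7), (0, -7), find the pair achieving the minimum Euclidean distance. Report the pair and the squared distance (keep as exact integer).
Pair = ((3, -5), (4, -7)); squared distance = 5

Compute all C(5, 2) = 10 pairwise squared distances (x_i − x_j)² + (y_i − y_j)². The minimum is 5, attained by the pair ((3, -5), (4, -7)).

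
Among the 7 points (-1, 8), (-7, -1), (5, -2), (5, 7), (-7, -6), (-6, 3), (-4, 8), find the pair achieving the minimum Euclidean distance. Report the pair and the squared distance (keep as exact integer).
Pair = ((-1, 8), (-4, 8)); squared distance = 9

Compute all C(7, 2) = 21 pairwise squared distances (x_i − x_j)² + (y_i − y_j)². The minimum is 9, attained by the pair ((-1, 8), (-4, 8)).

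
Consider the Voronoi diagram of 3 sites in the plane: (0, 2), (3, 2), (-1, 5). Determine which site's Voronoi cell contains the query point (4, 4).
Nearest site = (3, 2)

The Voronoi cell of site s contains exactly those query points closer to s than to any other site. Compute squared distances from q = (4, 4) to each site:
  (3 − 4)² + (2 − 4)² = 5
  (0 − 4)² + (2 − 4)² = 20
  (-1 − 4)² + (5 − 4)² = 26
Minimum is attained by (3, 2), so q lies in its Voronoi cell.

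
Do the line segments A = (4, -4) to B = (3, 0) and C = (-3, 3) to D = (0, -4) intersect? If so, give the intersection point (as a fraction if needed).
No (intersection of containing lines falls outside at least one segment)

Parametrize and solve: t = -28/5, s = 21/5. At least one of these is outside [0, 1], so the segments do not intersect.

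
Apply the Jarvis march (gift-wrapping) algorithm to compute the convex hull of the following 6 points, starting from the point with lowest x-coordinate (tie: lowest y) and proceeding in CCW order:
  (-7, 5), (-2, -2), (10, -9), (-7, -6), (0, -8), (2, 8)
Hull (CCW) = [(-7, -6), (0, -8), (10, -9), (2, 8), (-7, 5)]

Jarvis march: at each step, from the current hull vertex p, select the next vertex q as the point such that every other point lies strictly to the left of (or on) the directed line p → q. (Equivalently: for every other point r, the cross product (q − p) × (r − p) ≥ 0.)
Starting point (lowest x, tie lowest y): (-7, -6). Wrap until returning to start. Resulting hull: (-7, -6), (0, -8), (10, -9), (2, 8), (-7, 5).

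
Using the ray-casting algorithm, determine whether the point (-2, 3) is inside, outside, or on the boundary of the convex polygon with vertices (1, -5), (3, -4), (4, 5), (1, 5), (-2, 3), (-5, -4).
The point (-2, 3) lies on the polygon boundary

Boundary check: the query satisfies the collinearity and bounding-box conditions for some polygon edge, so it lies exactly on the boundary.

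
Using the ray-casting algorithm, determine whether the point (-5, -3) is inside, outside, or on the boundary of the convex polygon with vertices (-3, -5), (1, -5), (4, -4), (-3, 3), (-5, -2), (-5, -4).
The point (-5, -3) lies on the polygon boundary

Boundary check: the query satisfies the collinearity and bounding-box conditions for some polygon edge, so it lies exactly on the boundary.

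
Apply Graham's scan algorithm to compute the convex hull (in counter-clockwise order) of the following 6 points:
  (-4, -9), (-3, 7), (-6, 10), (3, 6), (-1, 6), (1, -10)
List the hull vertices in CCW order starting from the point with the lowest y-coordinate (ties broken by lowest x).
Hull (CCW) = [(1, -10), (3, 6), (-6, 10), (-4, -9)]

Graham scan procedure:
  1. Find the pivot p₀ = point with lowest y (tie → lowest x): (1, -10).
  2. Sort the remaining points by polar angle around p₀.
  3. Walk through sorted points, maintaining a stack; pop the top while the last three entries make a non-left turn (cross product ≤ 0).
  4. Final stack is the convex hull in CCW order: (1, -10), (3, 6), (-6, 10), (-4, -9).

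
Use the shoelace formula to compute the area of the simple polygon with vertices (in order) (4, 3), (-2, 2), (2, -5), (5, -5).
Area = 35

Shoelace formula: Area = (1/2) |Σ_i (x_i · y_{i+1} − x_{i+1} · y_i)| (indices mod n). Compute each cross term:
  (4)(2) − (-2)(3) = 14
  (-2)(-5) − (2)(2) = 6
  (2)(-5) − (5)(-5) = 15
  (5)(3) − (4)(-5) = 35
Sum = 70, so (signed) Area = 70/2 = 35, |Area| = 35.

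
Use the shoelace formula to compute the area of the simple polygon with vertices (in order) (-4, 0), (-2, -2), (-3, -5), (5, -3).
Area = 17

Shoelace formula: Area = (1/2) |Σ_i (x_i · y_{i+1} − x_{i+1} · y_i)| (indices mod n). Compute each cross term:
  (-4)(-2) − (-2)(0) = 8
  (-2)(-5) − (-3)(-2) = 4
  (-3)(-3) − (5)(-5) = 34
  (5)(0) − (-4)(-3) = -12
Sum = 34, so (signed) Area = 34/2 = 17, |Area| = 17.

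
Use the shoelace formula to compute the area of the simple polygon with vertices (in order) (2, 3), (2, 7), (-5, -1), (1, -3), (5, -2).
Area = 89/2

Shoelace formula: Area = (1/2) |Σ_i (x_i · y_{i+1} − x_{i+1} · y_i)| (indices mod n). Compute each cross term:
  (2)(7) − (2)(3) = 8
  (2)(-1) − (-5)(7) = 33
  (-5)(-3) − (1)(-1) = 16
  (1)(-2) − (5)(-3) = 13
  (5)(3) − (2)(-2) = 19
Sum = 89, so (signed) Area = 89/2 = 89/2, |Area| = 89/2.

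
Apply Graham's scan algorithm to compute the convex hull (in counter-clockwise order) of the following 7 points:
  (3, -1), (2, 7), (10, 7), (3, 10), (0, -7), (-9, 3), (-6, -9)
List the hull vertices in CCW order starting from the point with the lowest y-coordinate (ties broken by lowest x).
Hull (CCW) = [(-6, -9), (0, -7), (10, 7), (3, 10), (-9, 3)]

Graham scan procedure:
  1. Find the pivot p₀ = point with lowest y (tie → lowest x): (-6, -9).
  2. Sort the remaining points by polar angle around p₀.
  3. Walk through sorted points, maintaining a stack; pop the top while the last three entries make a non-left turn (cross product ≤ 0).
  4. Final stack is the convex hull in CCW order: (-6, -9), (0, -7), (10, 7), (3, 10), (-9, 3).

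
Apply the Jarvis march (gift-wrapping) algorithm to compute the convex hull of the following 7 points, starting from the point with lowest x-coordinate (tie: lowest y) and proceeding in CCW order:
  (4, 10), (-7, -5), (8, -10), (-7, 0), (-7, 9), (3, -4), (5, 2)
Hull (CCW) = [(-7, -5), (8, -10), (4, 10), (-7, 9)]

Jarvis march: at each step, from the current hull vertex p, select the next vertex q as the point such that every other point lies strictly to the left of (or on) the directed line p → q. (Equivalently: for every other point r, the cross product (q − p) × (r − p) ≥ 0.)
Starting point (lowest x, tie lowest y): (-7, -5). Wrap until returning to start. Resulting hull: (-7, -5), (8, -10), (4, 10), (-7, 9).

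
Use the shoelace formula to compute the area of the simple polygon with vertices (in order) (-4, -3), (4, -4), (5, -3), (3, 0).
Area = 18

Shoelace formula: Area = (1/2) |Σ_i (x_i · y_{i+1} − x_{i+1} · y_i)| (indices mod n). Compute each cross term:
  (-4)(-4) − (4)(-3) = 28
  (4)(-3) − (5)(-4) = 8
  (5)(0) − (3)(-3) = 9
  (3)(-3) − (-4)(0) = -9
Sum = 36, so (signed) Area = 36/2 = 18, |Area| = 18.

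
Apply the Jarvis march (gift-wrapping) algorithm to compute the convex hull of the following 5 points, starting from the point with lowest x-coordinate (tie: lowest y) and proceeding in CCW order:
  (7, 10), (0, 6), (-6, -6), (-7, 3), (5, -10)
Hull (CCW) = [(-7, 3), (-6, -6), (5, -10), (7, 10)]

Jarvis march: at each step, from the current hull vertex p, select the next vertex q as the point such that every other point lies strictly to the left of (or on) the directed line p → q. (Equivalently: for every other point r, the cross product (q − p) × (r − p) ≥ 0.)
Starting point (lowest x, tie lowest y): (-7, 3). Wrap until returning to start. Resulting hull: (-7, 3), (-6, -6), (5, -10), (7, 10).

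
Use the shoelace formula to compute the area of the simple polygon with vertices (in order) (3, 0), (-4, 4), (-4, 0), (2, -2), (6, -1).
Area = 49/2

Shoelace formula: Area = (1/2) |Σ_i (x_i · y_{i+1} − x_{i+1} · y_i)| (indices mod n). Compute each cross term:
  (3)(4) − (-4)(0) = 12
  (-4)(0) − (-4)(4) = 16
  (-4)(-2) − (2)(0) = 8
  (2)(-1) − (6)(-2) = 10
  (6)(0) − (3)(-1) = 3
Sum = 49, so (signed) Area = 49/2 = 49/2, |Area| = 49/2.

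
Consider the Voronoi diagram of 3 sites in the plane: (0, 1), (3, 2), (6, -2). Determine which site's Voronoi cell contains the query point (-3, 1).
Nearest site = (0, 1)

The Voronoi cell of site s contains exactly those query points closer to s than to any other site. Compute squared distances from q = (-3, 1) to each site:
  (0 − -3)² + (1 − 1)² = 9
  (3 − -3)² + (2 − 1)² = 37
  (6 − -3)² + (-2 − 1)² = 90
Minimum is attained by (0, 1), so q lies in its Voronoi cell.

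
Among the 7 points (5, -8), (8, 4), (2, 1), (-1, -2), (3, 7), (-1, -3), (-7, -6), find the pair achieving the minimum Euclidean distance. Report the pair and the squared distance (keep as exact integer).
Pair = ((-1, -2), (-1, -3)); squared distance = 1

Compute all C(7, 2) = 21 pairwise squared distances (x_i − x_j)² + (y_i − y_j)². The minimum is 1, attained by the pair ((-1, -2), (-1, -3)).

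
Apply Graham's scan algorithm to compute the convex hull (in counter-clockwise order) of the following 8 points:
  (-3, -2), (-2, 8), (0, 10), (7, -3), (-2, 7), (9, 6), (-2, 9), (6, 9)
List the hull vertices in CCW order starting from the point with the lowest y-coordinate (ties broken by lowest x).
Hull (CCW) = [(7, -3), (9, 6), (6, 9), (0, 10), (-2, 9), (-3, -2)]

Graham scan procedure:
  1. Find the pivot p₀ = point with lowest y (tie → lowest x): (7, -3).
  2. Sort the remaining points by polar angle around p₀.
  3. Walk through sorted points, maintaining a stack; pop the top while the last three entries make a non-left turn (cross product ≤ 0).
  4. Final stack is the convex hull in CCW order: (7, -3), (9, 6), (6, 9), (0, 10), (-2, 9), (-3, -2).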